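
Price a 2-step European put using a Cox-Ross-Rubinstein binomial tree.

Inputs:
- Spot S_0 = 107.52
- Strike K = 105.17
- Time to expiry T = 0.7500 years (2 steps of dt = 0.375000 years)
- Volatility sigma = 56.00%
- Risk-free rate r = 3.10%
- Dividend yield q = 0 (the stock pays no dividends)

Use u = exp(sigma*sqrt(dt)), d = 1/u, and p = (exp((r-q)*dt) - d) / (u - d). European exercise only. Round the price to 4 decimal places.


dt = T/N = 0.375000
u = exp(sigma*sqrt(dt)) = 1.409068; d = 1/u = 0.709689
p = (exp((r-q)*dt) - d) / (u - d) = 0.431817
Discount per step: exp(-r*dt) = 0.988442
Stock lattice S(k, i) with i counting down-moves:
  k=0: S(0,0) = 107.5200
  k=1: S(1,0) = 151.5030; S(1,1) = 76.3058
  k=2: S(2,0) = 213.4780; S(2,1) = 107.5200; S(2,2) = 54.1533
Terminal payoffs V(N, i) = max(K - S_T, 0):
  V(2,0) = 0.000000; V(2,1) = 0.000000; V(2,2) = 51.016655
Backward induction: V(k, i) = exp(-r*dt) * [p * V(k+1, i) + (1-p) * V(k+1, i+1)].
  V(1,0) = exp(-r*dt) * [p*0.000000 + (1-p)*0.000000] = 0.000000
  V(1,1) = exp(-r*dt) * [p*0.000000 + (1-p)*51.016655] = 28.651768
  V(0,0) = exp(-r*dt) * [p*0.000000 + (1-p)*28.651768] = 16.091291

Answer: Price = V(0,0) = 16.0913


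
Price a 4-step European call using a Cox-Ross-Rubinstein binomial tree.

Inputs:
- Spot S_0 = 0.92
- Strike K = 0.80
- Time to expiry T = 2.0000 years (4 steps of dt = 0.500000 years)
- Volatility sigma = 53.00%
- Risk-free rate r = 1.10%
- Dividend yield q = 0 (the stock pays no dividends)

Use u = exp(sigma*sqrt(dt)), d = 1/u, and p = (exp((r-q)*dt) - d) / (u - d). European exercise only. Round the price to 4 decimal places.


Answer: Price = V(0,0) = 0.3246

Derivation:
dt = T/N = 0.500000
u = exp(sigma*sqrt(dt)) = 1.454652; d = 1/u = 0.687450
p = (exp((r-q)*dt) - d) / (u - d) = 0.414578
Discount per step: exp(-r*dt) = 0.994515
Stock lattice S(k, i) with i counting down-moves:
  k=0: S(0,0) = 0.9200
  k=1: S(1,0) = 1.3383; S(1,1) = 0.6325
  k=2: S(2,0) = 1.9467; S(2,1) = 0.9200; S(2,2) = 0.4348
  k=3: S(3,0) = 2.8318; S(3,1) = 1.3383; S(3,2) = 0.6325; S(3,3) = 0.2989
  k=4: S(4,0) = 4.1193; S(4,1) = 1.9467; S(4,2) = 0.9200; S(4,3) = 0.4348; S(4,4) = 0.2055
Terminal payoffs V(N, i) = max(S_T - K, 0):
  V(4,0) = 3.319306; V(4,1) = 1.146731; V(4,2) = 0.120000; V(4,3) = 0.000000; V(4,4) = 0.000000
Backward induction: V(k, i) = exp(-r*dt) * [p * V(k+1, i) + (1-p) * V(k+1, i+1)].
  V(3,0) = exp(-r*dt) * [p*3.319306 + (1-p)*1.146731] = 2.036204
  V(3,1) = exp(-r*dt) * [p*1.146731 + (1-p)*0.120000] = 0.542668
  V(3,2) = exp(-r*dt) * [p*0.120000 + (1-p)*0.000000] = 0.049477
  V(3,3) = exp(-r*dt) * [p*0.000000 + (1-p)*0.000000] = 0.000000
  V(2,0) = exp(-r*dt) * [p*2.036204 + (1-p)*0.542668] = 1.155483
  V(2,1) = exp(-r*dt) * [p*0.542668 + (1-p)*0.049477] = 0.252550
  V(2,2) = exp(-r*dt) * [p*0.049477 + (1-p)*0.000000] = 0.020399
  V(1,0) = exp(-r*dt) * [p*1.155483 + (1-p)*0.252550] = 0.623448
  V(1,1) = exp(-r*dt) * [p*0.252550 + (1-p)*0.020399] = 0.116004
  V(0,0) = exp(-r*dt) * [p*0.623448 + (1-p)*0.116004] = 0.324589


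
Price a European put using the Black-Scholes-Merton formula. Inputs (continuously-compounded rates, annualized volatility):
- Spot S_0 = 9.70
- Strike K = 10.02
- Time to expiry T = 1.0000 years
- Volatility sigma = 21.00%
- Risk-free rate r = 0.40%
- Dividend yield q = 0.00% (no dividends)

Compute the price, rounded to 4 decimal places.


d1 = (ln(S/K) + (r - q + 0.5*sigma^2) * T) / (sigma * sqrt(T)) = -0.03051052
d2 = d1 - sigma * sqrt(T) = -0.24051052
exp(-rT) = 0.99600799; exp(-qT) = 1.00000000
P = K * exp(-rT) * N(-d2) - S_0 * exp(-qT) * N(-d1)
N(-d1) = 0.51217005; N(-d2) = 0.59503275
P = 10.0200 * 0.99600799 * 0.59503275 - 9.7000 * 1.00000000 * 0.51217005 = 0.9704

Answer: Price = 0.9704


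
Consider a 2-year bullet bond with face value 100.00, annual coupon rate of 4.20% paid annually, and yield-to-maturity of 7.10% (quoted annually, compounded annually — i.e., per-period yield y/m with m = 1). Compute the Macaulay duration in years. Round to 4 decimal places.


Answer: Macaulay duration = 1.9586 years

Derivation:
Coupon per period c = face * coupon_rate / m = 4.200000
Periods per year m = 1; per-period yield y/m = 0.071000
Number of cashflows N = 2
Cashflows (t years, CF_t, discount factor 1/(1+y/m)^(m*t), PV):
  t = 1.0000: CF_t = 4.200000, DF = 0.933707, PV = 3.921569
  t = 2.0000: CF_t = 104.200000, DF = 0.871808, PV = 90.842437
Price P = sum_t PV_t = 94.764006
Macaulay numerator sum_t t * PV_t:
  t * PV_t at t = 1.0000: 3.921569
  t * PV_t at t = 2.0000: 181.684874
Macaulay duration D = (sum_t t * PV_t) / P = 185.606443 / 94.764006 = 1.958618


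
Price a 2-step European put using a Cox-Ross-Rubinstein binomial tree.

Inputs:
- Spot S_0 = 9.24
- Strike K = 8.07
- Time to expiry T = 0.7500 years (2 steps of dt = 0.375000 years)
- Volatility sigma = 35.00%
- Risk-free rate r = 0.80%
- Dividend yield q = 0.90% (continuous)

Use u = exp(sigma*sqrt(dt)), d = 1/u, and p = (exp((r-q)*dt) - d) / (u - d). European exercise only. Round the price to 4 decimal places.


dt = T/N = 0.375000
u = exp(sigma*sqrt(dt)) = 1.239032; d = 1/u = 0.807082
p = (exp((r-q)*dt) - d) / (u - d) = 0.445754
Discount per step: exp(-r*dt) = 0.997004
Stock lattice S(k, i) with i counting down-moves:
  k=0: S(0,0) = 9.2400
  k=1: S(1,0) = 11.4487; S(1,1) = 7.4574
  k=2: S(2,0) = 14.1852; S(2,1) = 9.2400; S(2,2) = 6.0188
Terminal payoffs V(N, i) = max(K - S_T, 0):
  V(2,0) = 0.000000; V(2,1) = 0.000000; V(2,2) = 2.051240
Backward induction: V(k, i) = exp(-r*dt) * [p * V(k+1, i) + (1-p) * V(k+1, i+1)].
  V(1,0) = exp(-r*dt) * [p*0.000000 + (1-p)*0.000000] = 0.000000
  V(1,1) = exp(-r*dt) * [p*0.000000 + (1-p)*2.051240] = 1.133487
  V(0,0) = exp(-r*dt) * [p*0.000000 + (1-p)*1.133487] = 0.626349

Answer: Price = V(0,0) = 0.6263


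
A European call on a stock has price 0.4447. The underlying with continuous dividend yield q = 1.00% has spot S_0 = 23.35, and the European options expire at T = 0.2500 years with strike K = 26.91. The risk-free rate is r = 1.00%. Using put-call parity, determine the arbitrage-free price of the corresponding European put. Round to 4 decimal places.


Answer: Put price = 3.9958

Derivation:
Put-call parity: C - P = S_0 * exp(-qT) - K * exp(-rT).
S_0 * exp(-qT) = 23.3500 * 0.99750312 = 23.29169791
K * exp(-rT) = 26.9100 * 0.99750312 = 26.84280902
P = C - S*exp(-qT) + K*exp(-rT)
P = 0.4447 - 23.29169791 + 26.84280902 = 3.9958


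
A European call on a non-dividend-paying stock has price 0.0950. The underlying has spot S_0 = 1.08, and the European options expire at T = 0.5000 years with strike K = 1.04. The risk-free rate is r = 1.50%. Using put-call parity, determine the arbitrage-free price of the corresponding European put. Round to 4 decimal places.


Put-call parity: C - P = S_0 * exp(-qT) - K * exp(-rT).
S_0 * exp(-qT) = 1.0800 * 1.00000000 = 1.08000000
K * exp(-rT) = 1.0400 * 0.99252805 = 1.03222918
P = C - S*exp(-qT) + K*exp(-rT)
P = 0.0950 - 1.08000000 + 1.03222918 = 0.0472

Answer: Put price = 0.0472


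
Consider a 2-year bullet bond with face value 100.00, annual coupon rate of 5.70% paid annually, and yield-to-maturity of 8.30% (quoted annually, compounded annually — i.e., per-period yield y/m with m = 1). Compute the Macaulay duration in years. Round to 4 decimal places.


Answer: Macaulay duration = 1.9448 years

Derivation:
Coupon per period c = face * coupon_rate / m = 5.700000
Periods per year m = 1; per-period yield y/m = 0.083000
Number of cashflows N = 2
Cashflows (t years, CF_t, discount factor 1/(1+y/m)^(m*t), PV):
  t = 1.0000: CF_t = 5.700000, DF = 0.923361, PV = 5.263158
  t = 2.0000: CF_t = 105.700000, DF = 0.852596, PV = 90.119355
Price P = sum_t PV_t = 95.382513
Macaulay numerator sum_t t * PV_t:
  t * PV_t at t = 1.0000: 5.263158
  t * PV_t at t = 2.0000: 180.238710
Macaulay duration D = (sum_t t * PV_t) / P = 185.501868 / 95.382513 = 1.944821


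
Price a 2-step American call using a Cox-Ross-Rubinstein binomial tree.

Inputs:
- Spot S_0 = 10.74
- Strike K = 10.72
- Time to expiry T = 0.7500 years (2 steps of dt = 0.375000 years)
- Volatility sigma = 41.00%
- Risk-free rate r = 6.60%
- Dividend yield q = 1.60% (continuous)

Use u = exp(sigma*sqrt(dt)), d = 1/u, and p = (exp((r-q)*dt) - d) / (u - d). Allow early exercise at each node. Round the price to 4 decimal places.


dt = T/N = 0.375000
u = exp(sigma*sqrt(dt)) = 1.285404; d = 1/u = 0.777966
p = (exp((r-q)*dt) - d) / (u - d) = 0.474858
Discount per step: exp(-r*dt) = 0.975554
Stock lattice S(k, i) with i counting down-moves:
  k=0: S(0,0) = 10.7400
  k=1: S(1,0) = 13.8052; S(1,1) = 8.3554
  k=2: S(2,0) = 17.7453; S(2,1) = 10.7400; S(2,2) = 6.5002
Terminal payoffs V(N, i) = max(S_T - K, 0):
  V(2,0) = 7.025296; V(2,1) = 0.020000; V(2,2) = 0.000000
Backward induction: V(k, i) = exp(-r*dt) * [p * V(k+1, i) + (1-p) * V(k+1, i+1)]; then take max(V_cont, immediate exercise) for American.
  V(1,0) = exp(-r*dt) * [p*7.025296 + (1-p)*0.020000] = 3.264714; exercise = 3.085234; V(1,0) = max -> 3.264714
  V(1,1) = exp(-r*dt) * [p*0.020000 + (1-p)*0.000000] = 0.009265; exercise = 0.000000; V(1,1) = max -> 0.009265
  V(0,0) = exp(-r*dt) * [p*3.264714 + (1-p)*0.009265] = 1.517125; exercise = 0.020000; V(0,0) = max -> 1.517125

Answer: Price = V(0,0) = 1.5171


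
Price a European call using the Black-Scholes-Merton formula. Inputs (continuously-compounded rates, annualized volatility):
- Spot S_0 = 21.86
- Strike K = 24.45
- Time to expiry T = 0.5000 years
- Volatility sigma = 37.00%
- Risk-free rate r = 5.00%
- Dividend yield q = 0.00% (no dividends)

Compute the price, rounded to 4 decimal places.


Answer: Price = 1.5147

Derivation:
d1 = (ln(S/K) + (r - q + 0.5*sigma^2) * T) / (sigma * sqrt(T)) = -0.20160850
d2 = d1 - sigma * sqrt(T) = -0.46323801
exp(-rT) = 0.97530991; exp(-qT) = 1.00000000
C = S_0 * exp(-qT) * N(d1) - K * exp(-rT) * N(d2)
N(d1) = 0.42011140; N(d2) = 0.32159689
C = 21.8600 * 1.00000000 * 0.42011140 - 24.4500 * 0.97530991 * 0.32159689 = 1.5147


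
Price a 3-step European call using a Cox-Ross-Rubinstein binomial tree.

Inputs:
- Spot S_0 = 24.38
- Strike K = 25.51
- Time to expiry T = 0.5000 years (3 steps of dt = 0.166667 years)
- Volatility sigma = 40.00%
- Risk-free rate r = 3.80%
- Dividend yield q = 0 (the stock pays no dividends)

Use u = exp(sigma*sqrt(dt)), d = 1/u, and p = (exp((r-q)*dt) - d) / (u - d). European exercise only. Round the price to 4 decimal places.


dt = T/N = 0.166667
u = exp(sigma*sqrt(dt)) = 1.177389; d = 1/u = 0.849337
p = (exp((r-q)*dt) - d) / (u - d) = 0.478633
Discount per step: exp(-r*dt) = 0.993687
Stock lattice S(k, i) with i counting down-moves:
  k=0: S(0,0) = 24.3800
  k=1: S(1,0) = 28.7047; S(1,1) = 20.7068
  k=2: S(2,0) = 33.7967; S(2,1) = 24.3800; S(2,2) = 17.5871
  k=3: S(3,0) = 39.7918; S(3,1) = 28.7047; S(3,2) = 20.7068; S(3,3) = 14.9374
Terminal payoffs V(N, i) = max(S_T - K, 0):
  V(3,0) = 14.281808; V(3,1) = 3.194745; V(3,2) = 0.000000; V(3,3) = 0.000000
Backward induction: V(k, i) = exp(-r*dt) * [p * V(k+1, i) + (1-p) * V(k+1, i+1)].
  V(2,0) = exp(-r*dt) * [p*14.281808 + (1-p)*3.194745] = 8.447705
  V(2,1) = exp(-r*dt) * [p*3.194745 + (1-p)*0.000000] = 1.519456
  V(2,2) = exp(-r*dt) * [p*0.000000 + (1-p)*0.000000] = 0.000000
  V(1,0) = exp(-r*dt) * [p*8.447705 + (1-p)*1.519456] = 4.805015
  V(1,1) = exp(-r*dt) * [p*1.519456 + (1-p)*0.000000] = 0.722670
  V(0,0) = exp(-r*dt) * [p*4.805015 + (1-p)*0.722670] = 2.659716

Answer: Price = V(0,0) = 2.6597


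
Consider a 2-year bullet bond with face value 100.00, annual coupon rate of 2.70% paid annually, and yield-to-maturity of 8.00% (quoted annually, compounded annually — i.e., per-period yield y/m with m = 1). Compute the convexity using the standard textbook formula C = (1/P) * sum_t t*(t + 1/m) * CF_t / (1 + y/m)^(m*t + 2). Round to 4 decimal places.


Coupon per period c = face * coupon_rate / m = 2.700000
Periods per year m = 1; per-period yield y/m = 0.080000
Number of cashflows N = 2
Cashflows (t years, CF_t, discount factor 1/(1+y/m)^(m*t), PV):
  t = 1.0000: CF_t = 2.700000, DF = 0.925926, PV = 2.500000
  t = 2.0000: CF_t = 102.700000, DF = 0.857339, PV = 88.048697
Price P = sum_t PV_t = 90.548697
Convexity numerator sum_t t*(t + 1/m) * CF_t / (1+y/m)^(m*t + 2):
  t = 1.0000: term = 4.286694
  t = 2.0000: term = 452.925395
Convexity = (1/P) * sum = 457.212089 / 90.548697 = 5.049350

Answer: Convexity = 5.0494


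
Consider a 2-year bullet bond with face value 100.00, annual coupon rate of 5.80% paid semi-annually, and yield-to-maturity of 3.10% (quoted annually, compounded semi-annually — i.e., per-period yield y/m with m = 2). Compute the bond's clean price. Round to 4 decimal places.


Answer: Price = 105.1971

Derivation:
Coupon per period c = face * coupon_rate / m = 2.900000
Periods per year m = 2; per-period yield y/m = 0.015500
Number of cashflows N = 4
Cashflows (t years, CF_t, discount factor 1/(1+y/m)^(m*t), PV):
  t = 0.5000: CF_t = 2.900000, DF = 0.984737, PV = 2.855736
  t = 1.0000: CF_t = 2.900000, DF = 0.969706, PV = 2.812148
  t = 1.5000: CF_t = 2.900000, DF = 0.954905, PV = 2.769225
  t = 2.0000: CF_t = 102.900000, DF = 0.940330, PV = 96.759956
Price P = sum_t PV_t = 105.197065


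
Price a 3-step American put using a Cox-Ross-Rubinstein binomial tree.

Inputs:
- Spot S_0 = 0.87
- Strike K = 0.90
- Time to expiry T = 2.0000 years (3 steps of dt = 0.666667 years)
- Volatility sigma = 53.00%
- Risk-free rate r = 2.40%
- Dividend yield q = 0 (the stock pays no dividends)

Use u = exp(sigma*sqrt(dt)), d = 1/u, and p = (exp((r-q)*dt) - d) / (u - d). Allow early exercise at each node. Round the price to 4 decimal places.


Answer: Price = V(0,0) = 0.2702

Derivation:
dt = T/N = 0.666667
u = exp(sigma*sqrt(dt)) = 1.541480; d = 1/u = 0.648727
p = (exp((r-q)*dt) - d) / (u - d) = 0.411538
Discount per step: exp(-r*dt) = 0.984127
Stock lattice S(k, i) with i counting down-moves:
  k=0: S(0,0) = 0.8700
  k=1: S(1,0) = 1.3411; S(1,1) = 0.5644
  k=2: S(2,0) = 2.0673; S(2,1) = 0.8700; S(2,2) = 0.3661
  k=3: S(3,0) = 3.1866; S(3,1) = 1.3411; S(3,2) = 0.5644; S(3,3) = 0.2375
Terminal payoffs V(N, i) = max(K - S_T, 0):
  V(3,0) = 0.000000; V(3,1) = 0.000000; V(3,2) = 0.335607; V(3,3) = 0.662477
Backward induction: V(k, i) = exp(-r*dt) * [p * V(k+1, i) + (1-p) * V(k+1, i+1)]; then take max(V_cont, immediate exercise) for American.
  V(2,0) = exp(-r*dt) * [p*0.000000 + (1-p)*0.000000] = 0.000000; exercise = 0.000000; V(2,0) = max -> 0.000000
  V(2,1) = exp(-r*dt) * [p*0.000000 + (1-p)*0.335607] = 0.194358; exercise = 0.030000; V(2,1) = max -> 0.194358
  V(2,2) = exp(-r*dt) * [p*0.335607 + (1-p)*0.662477] = 0.519578; exercise = 0.533863; V(2,2) = max -> 0.533863
  V(1,0) = exp(-r*dt) * [p*0.000000 + (1-p)*0.194358] = 0.112557; exercise = 0.000000; V(1,0) = max -> 0.112557
  V(1,1) = exp(-r*dt) * [p*0.194358 + (1-p)*0.533863] = 0.387888; exercise = 0.335607; V(1,1) = max -> 0.387888
  V(0,0) = exp(-r*dt) * [p*0.112557 + (1-p)*0.387888] = 0.270220; exercise = 0.030000; V(0,0) = max -> 0.270220


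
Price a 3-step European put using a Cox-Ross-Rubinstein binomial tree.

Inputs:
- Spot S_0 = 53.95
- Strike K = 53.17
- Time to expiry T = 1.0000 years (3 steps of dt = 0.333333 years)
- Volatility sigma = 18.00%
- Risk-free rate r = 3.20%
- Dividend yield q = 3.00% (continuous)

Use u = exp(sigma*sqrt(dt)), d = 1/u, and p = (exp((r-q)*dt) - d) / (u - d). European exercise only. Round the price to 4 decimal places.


dt = T/N = 0.333333
u = exp(sigma*sqrt(dt)) = 1.109515; d = 1/u = 0.901295
p = (exp((r-q)*dt) - d) / (u - d) = 0.477245
Discount per step: exp(-r*dt) = 0.989390
Stock lattice S(k, i) with i counting down-moves:
  k=0: S(0,0) = 53.9500
  k=1: S(1,0) = 59.8583; S(1,1) = 48.6248
  k=2: S(2,0) = 66.4137; S(2,1) = 53.9500; S(2,2) = 43.8253
  k=3: S(3,0) = 73.6870; S(3,1) = 59.8583; S(3,2) = 48.6248; S(3,3) = 39.4995
Terminal payoffs V(N, i) = max(K - S_T, 0):
  V(3,0) = 0.000000; V(3,1) = 0.000000; V(3,2) = 4.545154; V(3,3) = 13.670479
Backward induction: V(k, i) = exp(-r*dt) * [p * V(k+1, i) + (1-p) * V(k+1, i+1)].
  V(2,0) = exp(-r*dt) * [p*0.000000 + (1-p)*0.000000] = 0.000000
  V(2,1) = exp(-r*dt) * [p*0.000000 + (1-p)*4.545154] = 2.350791
  V(2,2) = exp(-r*dt) * [p*4.545154 + (1-p)*13.670479] = 9.216623
  V(1,0) = exp(-r*dt) * [p*0.000000 + (1-p)*2.350791] = 1.215848
  V(1,1) = exp(-r*dt) * [p*2.350791 + (1-p)*9.216623] = 5.876913
  V(0,0) = exp(-r*dt) * [p*1.215848 + (1-p)*5.876913] = 3.613689

Answer: Price = V(0,0) = 3.6137


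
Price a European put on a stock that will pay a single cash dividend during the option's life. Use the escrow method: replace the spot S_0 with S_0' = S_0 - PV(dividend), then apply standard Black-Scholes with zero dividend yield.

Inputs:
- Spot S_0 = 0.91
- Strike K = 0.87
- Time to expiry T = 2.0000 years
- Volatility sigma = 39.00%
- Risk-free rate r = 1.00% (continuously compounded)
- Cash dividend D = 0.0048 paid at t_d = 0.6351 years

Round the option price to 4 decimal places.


PV(D) = D * exp(-r * t_d) = 0.0048 * 0.99366912 = 0.00476961
S_0' = S_0 - PV(D) = 0.9100 - 0.00476961 = 0.90523039
d1 = (ln(S_0'/K) + (r + sigma^2/2)*T) / (sigma*sqrt(T)) = 0.38400662
d2 = d1 - sigma*sqrt(T) = -0.16753667
exp(-rT) = 0.98019867
N(-d1) = 0.35048677; N(-d2) = 0.56652610
P = K * exp(-rT) * N(-d2) - S_0' * N(-d1) = 0.8700 * 0.98019867 * 0.56652610 - 0.90523039 * 0.35048677 = 0.1658

Answer: Price = 0.1658


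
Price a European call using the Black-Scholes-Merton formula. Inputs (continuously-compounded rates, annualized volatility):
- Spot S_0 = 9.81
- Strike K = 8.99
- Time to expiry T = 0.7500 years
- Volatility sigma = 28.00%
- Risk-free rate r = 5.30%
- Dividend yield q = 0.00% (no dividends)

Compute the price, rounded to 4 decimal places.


Answer: Price = 1.5941

Derivation:
d1 = (ln(S/K) + (r - q + 0.5*sigma^2) * T) / (sigma * sqrt(T)) = 0.64514532
d2 = d1 - sigma * sqrt(T) = 0.40265820
exp(-rT) = 0.96102967; exp(-qT) = 1.00000000
C = S_0 * exp(-qT) * N(d1) - K * exp(-rT) * N(d2)
N(d1) = 0.74058349; N(d2) = 0.65640016
C = 9.8100 * 1.00000000 * 0.74058349 - 8.9900 * 0.96102967 * 0.65640016 = 1.5941


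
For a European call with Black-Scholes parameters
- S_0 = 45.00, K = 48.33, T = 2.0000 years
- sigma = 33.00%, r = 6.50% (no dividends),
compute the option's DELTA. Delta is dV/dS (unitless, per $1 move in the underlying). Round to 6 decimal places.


Answer: Delta = 0.640177

Derivation:
d1 = 0.3589316960; d2 = -0.1077587796
phi(d1) = 0.3740542216; exp(-qT) = 1.0000000000; exp(-rT) = 0.8780954309
N(d1) = 0.6401769063
Delta = exp(-qT) * N(d1) = 1.0000000000 * 0.6401769063 = 0.640177


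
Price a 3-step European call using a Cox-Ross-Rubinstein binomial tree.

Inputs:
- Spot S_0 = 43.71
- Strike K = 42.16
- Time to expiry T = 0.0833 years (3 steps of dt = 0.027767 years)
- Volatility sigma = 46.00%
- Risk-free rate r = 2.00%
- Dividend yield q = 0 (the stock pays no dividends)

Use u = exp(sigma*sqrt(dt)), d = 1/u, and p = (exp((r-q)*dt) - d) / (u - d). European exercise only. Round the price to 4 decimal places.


dt = T/N = 0.027767
u = exp(sigma*sqrt(dt)) = 1.079666; d = 1/u = 0.926213
p = (exp((r-q)*dt) - d) / (u - d) = 0.484466
Discount per step: exp(-r*dt) = 0.999445
Stock lattice S(k, i) with i counting down-moves:
  k=0: S(0,0) = 43.7100
  k=1: S(1,0) = 47.1922; S(1,1) = 40.4848
  k=2: S(2,0) = 50.9518; S(2,1) = 43.7100; S(2,2) = 37.4975
  k=3: S(3,0) = 55.0109; S(3,1) = 47.1922; S(3,2) = 40.4848; S(3,3) = 34.7307
Terminal payoffs V(N, i) = max(S_T - K, 0):
  V(3,0) = 12.850876; V(3,1) = 5.032182; V(3,2) = 0.000000; V(3,3) = 0.000000
Backward induction: V(k, i) = exp(-r*dt) * [p * V(k+1, i) + (1-p) * V(k+1, i+1)].
  V(2,0) = exp(-r*dt) * [p*12.850876 + (1-p)*5.032182] = 8.815180
  V(2,1) = exp(-r*dt) * [p*5.032182 + (1-p)*0.000000] = 2.436570
  V(2,2) = exp(-r*dt) * [p*0.000000 + (1-p)*0.000000] = 0.000000
  V(1,0) = exp(-r*dt) * [p*8.815180 + (1-p)*2.436570] = 5.523724
  V(1,1) = exp(-r*dt) * [p*2.436570 + (1-p)*0.000000] = 1.179781
  V(0,0) = exp(-r*dt) * [p*5.523724 + (1-p)*1.179781] = 3.282453

Answer: Price = V(0,0) = 3.2825


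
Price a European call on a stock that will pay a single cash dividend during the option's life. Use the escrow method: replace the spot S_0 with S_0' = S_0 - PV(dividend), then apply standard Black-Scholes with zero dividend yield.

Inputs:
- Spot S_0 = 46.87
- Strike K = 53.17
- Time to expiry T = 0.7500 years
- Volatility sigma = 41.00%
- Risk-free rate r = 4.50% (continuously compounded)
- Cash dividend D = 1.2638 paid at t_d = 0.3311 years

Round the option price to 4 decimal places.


Answer: Price = 4.3238

Derivation:
PV(D) = D * exp(-r * t_d) = 1.2638 * 0.98521095 = 1.24510960
S_0' = S_0 - PV(D) = 46.8700 - 1.24510960 = 45.62489040
d1 = (ln(S_0'/K) + (r + sigma^2/2)*T) / (sigma*sqrt(T)) = -0.15842891
d2 = d1 - sigma*sqrt(T) = -0.51349932
exp(-rT) = 0.96681318
N(d1) = 0.43705942; N(d2) = 0.30380104
C = S_0' * N(d1) - K * exp(-rT) * N(d2) = 45.62489040 * 0.43705942 - 53.1700 * 0.96681318 * 0.30380104 = 4.3238


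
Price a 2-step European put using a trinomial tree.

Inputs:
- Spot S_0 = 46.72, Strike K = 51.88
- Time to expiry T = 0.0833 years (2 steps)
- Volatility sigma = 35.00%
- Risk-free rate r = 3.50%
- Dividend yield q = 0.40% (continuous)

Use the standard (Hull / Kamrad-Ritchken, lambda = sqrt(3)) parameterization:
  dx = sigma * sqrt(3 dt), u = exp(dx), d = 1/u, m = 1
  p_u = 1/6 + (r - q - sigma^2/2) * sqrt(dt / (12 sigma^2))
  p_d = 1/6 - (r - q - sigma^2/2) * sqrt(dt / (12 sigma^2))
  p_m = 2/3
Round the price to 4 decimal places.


Answer: Price = V(0,0) = 5.4450

Derivation:
dt = T/N = 0.041650; dx = sigma*sqrt(3*dt) = 0.123719
u = exp(dx) = 1.131698; d = 1/u = 0.883628
p_u = 0.161575, p_m = 0.666667, p_d = 0.171759
Discount per step: exp(-r*dt) = 0.998543
Stock lattice S(k, j) with j the centered position index:
  k=0: S(0,+0) = 46.7200
  k=1: S(1,-1) = 41.2831; S(1,+0) = 46.7200; S(1,+1) = 52.8729
  k=2: S(2,-2) = 36.4789; S(2,-1) = 41.2831; S(2,+0) = 46.7200; S(2,+1) = 52.8729; S(2,+2) = 59.8362
Terminal payoffs V(N, j) = max(K - S_T, 0):
  V(2,-2) = 15.401083; V(2,-1) = 10.596892; V(2,+0) = 5.160000; V(2,+1) = 0.000000; V(2,+2) = 0.000000
Backward induction: V(k, j) = exp(-r*dt) * [p_u * V(k+1, j+1) + p_m * V(k+1, j) + p_d * V(k+1, j-1)]
  V(1,-1) = exp(-r*dt) * [p_u*5.160000 + p_m*10.596892 + p_d*15.401083] = 10.528229
  V(1,+0) = exp(-r*dt) * [p_u*0.000000 + p_m*5.160000 + p_d*10.596892] = 5.252444
  V(1,+1) = exp(-r*dt) * [p_u*0.000000 + p_m*0.000000 + p_d*5.160000] = 0.884983
  V(0,+0) = exp(-r*dt) * [p_u*0.884983 + p_m*5.252444 + p_d*10.528229] = 5.444990


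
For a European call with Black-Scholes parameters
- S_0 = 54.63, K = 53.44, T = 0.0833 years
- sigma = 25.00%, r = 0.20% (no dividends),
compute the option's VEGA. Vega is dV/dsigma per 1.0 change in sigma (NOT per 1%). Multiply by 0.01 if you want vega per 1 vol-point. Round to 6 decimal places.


Answer: Vega = 5.929592

Derivation:
d1 = 0.3436158556; d2 = 0.2714615072
phi(d1) = 0.3760720764; exp(-qT) = 1.0000000000; exp(-rT) = 0.9998334139
Vega = S * exp(-qT) * phi(d1) * sqrt(T) = 54.6300 * 1.0000000000 * 0.3760720764 * 0.2886173938 = 5.929592


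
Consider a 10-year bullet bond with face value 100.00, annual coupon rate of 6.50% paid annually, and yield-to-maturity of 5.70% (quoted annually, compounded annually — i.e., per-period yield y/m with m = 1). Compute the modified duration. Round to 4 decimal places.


Answer: Modified duration = 7.3141

Derivation:
Coupon per period c = face * coupon_rate / m = 6.500000
Periods per year m = 1; per-period yield y/m = 0.057000
Number of cashflows N = 10
Cashflows (t years, CF_t, discount factor 1/(1+y/m)^(m*t), PV):
  t = 1.0000: CF_t = 6.500000, DF = 0.946074, PV = 6.149480
  t = 2.0000: CF_t = 6.500000, DF = 0.895056, PV = 5.817862
  t = 3.0000: CF_t = 6.500000, DF = 0.846789, PV = 5.504126
  t = 4.0000: CF_t = 6.500000, DF = 0.801125, PV = 5.207310
  t = 5.0000: CF_t = 6.500000, DF = 0.757923, PV = 4.926499
  t = 6.0000: CF_t = 6.500000, DF = 0.717051, PV = 4.660832
  t = 7.0000: CF_t = 6.500000, DF = 0.678383, PV = 4.409491
  t = 8.0000: CF_t = 6.500000, DF = 0.641801, PV = 4.171704
  t = 9.0000: CF_t = 6.500000, DF = 0.607191, PV = 3.946740
  t = 10.0000: CF_t = 106.500000, DF = 0.574447, PV = 61.178628
Price P = sum_t PV_t = 105.972671
First compute Macaulay numerator sum_t t * PV_t:
  t * PV_t at t = 1.0000: 6.149480
  t * PV_t at t = 2.0000: 11.635723
  t * PV_t at t = 3.0000: 16.512379
  t * PV_t at t = 4.0000: 20.829239
  t * PV_t at t = 5.0000: 24.632496
  t * PV_t at t = 6.0000: 27.964991
  t * PV_t at t = 7.0000: 30.866436
  t * PV_t at t = 8.0000: 33.373630
  t * PV_t at t = 9.0000: 35.520656
  t * PV_t at t = 10.0000: 611.786282
Macaulay duration D = 819.271312 / 105.972671 = 7.730968
Modified duration = D / (1 + y/m) = 7.730968 / (1 + 0.057000) = 7.314066


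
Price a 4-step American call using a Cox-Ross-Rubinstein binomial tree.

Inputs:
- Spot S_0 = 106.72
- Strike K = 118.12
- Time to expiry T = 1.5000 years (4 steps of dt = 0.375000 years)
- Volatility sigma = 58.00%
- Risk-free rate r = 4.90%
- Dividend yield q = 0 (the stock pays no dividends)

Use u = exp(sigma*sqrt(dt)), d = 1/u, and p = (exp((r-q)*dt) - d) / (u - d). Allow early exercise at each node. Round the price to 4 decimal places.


dt = T/N = 0.375000
u = exp(sigma*sqrt(dt)) = 1.426432; d = 1/u = 0.701050
p = (exp((r-q)*dt) - d) / (u - d) = 0.437693
Discount per step: exp(-r*dt) = 0.981793
Stock lattice S(k, i) with i counting down-moves:
  k=0: S(0,0) = 106.7200
  k=1: S(1,0) = 152.2288; S(1,1) = 74.8161
  k=2: S(2,0) = 217.1440; S(2,1) = 106.7200; S(2,2) = 52.4498
  k=3: S(3,0) = 309.7410; S(3,1) = 152.2288; S(3,2) = 74.8161; S(3,3) = 36.7699
  k=4: S(4,0) = 441.8245; S(4,1) = 217.1440; S(4,2) = 106.7200; S(4,3) = 52.4498; S(4,4) = 25.7776
Terminal payoffs V(N, i) = max(S_T - K, 0):
  V(4,0) = 323.704451; V(4,1) = 99.023974; V(4,2) = 0.000000; V(4,3) = 0.000000; V(4,4) = 0.000000
Backward induction: V(k, i) = exp(-r*dt) * [p * V(k+1, i) + (1-p) * V(k+1, i+1)]; then take max(V_cont, immediate exercise) for American.
  V(3,0) = exp(-r*dt) * [p*323.704451 + (1-p)*99.023974] = 193.771684; exercise = 191.621048; V(3,0) = max -> 193.771684
  V(3,1) = exp(-r*dt) * [p*99.023974 + (1-p)*0.000000] = 42.553008; exercise = 34.108791; V(3,1) = max -> 42.553008
  V(3,2) = exp(-r*dt) * [p*0.000000 + (1-p)*0.000000] = 0.000000; exercise = 0.000000; V(3,2) = max -> 0.000000
  V(3,3) = exp(-r*dt) * [p*0.000000 + (1-p)*0.000000] = 0.000000; exercise = 0.000000; V(3,3) = max -> 0.000000
  V(2,0) = exp(-r*dt) * [p*193.771684 + (1-p)*42.553008] = 106.760576; exercise = 99.023974; V(2,0) = max -> 106.760576
  V(2,1) = exp(-r*dt) * [p*42.553008 + (1-p)*0.000000] = 18.286061; exercise = 0.000000; V(2,1) = max -> 18.286061
  V(2,2) = exp(-r*dt) * [p*0.000000 + (1-p)*0.000000] = 0.000000; exercise = 0.000000; V(2,2) = max -> 0.000000
  V(1,0) = exp(-r*dt) * [p*106.760576 + (1-p)*18.286061] = 55.972772; exercise = 34.108791; V(1,0) = max -> 55.972772
  V(1,1) = exp(-r*dt) * [p*18.286061 + (1-p)*0.000000] = 7.857965; exercise = 0.000000; V(1,1) = max -> 7.857965
  V(0,0) = exp(-r*dt) * [p*55.972772 + (1-p)*7.857965] = 28.390995; exercise = 0.000000; V(0,0) = max -> 28.390995

Answer: Price = V(0,0) = 28.3910


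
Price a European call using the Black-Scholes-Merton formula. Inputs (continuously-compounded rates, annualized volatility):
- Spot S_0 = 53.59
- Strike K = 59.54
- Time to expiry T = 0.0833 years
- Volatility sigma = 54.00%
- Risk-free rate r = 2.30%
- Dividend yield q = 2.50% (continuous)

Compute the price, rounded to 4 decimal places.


d1 = (ln(S/K) + (r - q + 0.5*sigma^2) * T) / (sigma * sqrt(T)) = -0.59868656
d2 = d1 - sigma * sqrt(T) = -0.75453996
exp(-rT) = 0.99808593; exp(-qT) = 0.99791967
C = S_0 * exp(-qT) * N(d1) - K * exp(-rT) * N(d2)
N(d1) = 0.27469096; N(d2) = 0.22526253
C = 53.5900 * 0.99791967 * 0.27469096 - 59.5400 * 0.99808593 * 0.22526253 = 1.3036

Answer: Price = 1.3036


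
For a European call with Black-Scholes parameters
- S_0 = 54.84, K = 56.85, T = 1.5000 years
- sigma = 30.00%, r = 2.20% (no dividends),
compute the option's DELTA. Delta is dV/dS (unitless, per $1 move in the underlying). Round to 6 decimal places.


d1 = 0.1755566567; d2 = -0.1918668047
phi(d1) = 0.3928416781; exp(-qT) = 1.0000000000; exp(-rT) = 0.9675385596
N(d1) = 0.5696788719
Delta = exp(-qT) * N(d1) = 1.0000000000 * 0.5696788719 = 0.569679

Answer: Delta = 0.569679


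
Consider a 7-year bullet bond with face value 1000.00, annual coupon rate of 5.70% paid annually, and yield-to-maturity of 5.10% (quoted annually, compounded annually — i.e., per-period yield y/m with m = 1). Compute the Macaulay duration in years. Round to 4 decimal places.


Coupon per period c = face * coupon_rate / m = 57.000000
Periods per year m = 1; per-period yield y/m = 0.051000
Number of cashflows N = 7
Cashflows (t years, CF_t, discount factor 1/(1+y/m)^(m*t), PV):
  t = 1.0000: CF_t = 57.000000, DF = 0.951475, PV = 54.234063
  t = 2.0000: CF_t = 57.000000, DF = 0.905304, PV = 51.602343
  t = 3.0000: CF_t = 57.000000, DF = 0.861374, PV = 49.098329
  t = 4.0000: CF_t = 57.000000, DF = 0.819576, PV = 46.715822
  t = 5.0000: CF_t = 57.000000, DF = 0.779806, PV = 44.448926
  t = 6.0000: CF_t = 57.000000, DF = 0.741965, PV = 42.292033
  t = 7.0000: CF_t = 1057.000000, DF = 0.705961, PV = 746.201255
Price P = sum_t PV_t = 1034.592770
Macaulay numerator sum_t t * PV_t:
  t * PV_t at t = 1.0000: 54.234063
  t * PV_t at t = 2.0000: 103.204687
  t * PV_t at t = 3.0000: 147.294986
  t * PV_t at t = 4.0000: 186.863287
  t * PV_t at t = 5.0000: 222.244632
  t * PV_t at t = 6.0000: 253.752196
  t * PV_t at t = 7.0000: 5223.408785
Macaulay duration D = (sum_t t * PV_t) / P = 6191.002635 / 1034.592770 = 5.984000

Answer: Macaulay duration = 5.9840 years


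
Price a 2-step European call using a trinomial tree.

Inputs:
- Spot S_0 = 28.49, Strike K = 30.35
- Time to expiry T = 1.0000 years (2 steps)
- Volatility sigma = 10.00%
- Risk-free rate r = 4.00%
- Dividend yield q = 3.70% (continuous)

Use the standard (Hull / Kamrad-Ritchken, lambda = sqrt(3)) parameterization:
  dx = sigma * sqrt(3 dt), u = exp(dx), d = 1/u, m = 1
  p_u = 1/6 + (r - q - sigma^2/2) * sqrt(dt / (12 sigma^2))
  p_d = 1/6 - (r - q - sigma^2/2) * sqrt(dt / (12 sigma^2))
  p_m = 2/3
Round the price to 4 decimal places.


dt = T/N = 0.500000; dx = sigma*sqrt(3*dt) = 0.122474
u = exp(dx) = 1.130290; d = 1/u = 0.884728
p_u = 0.162584, p_m = 0.666667, p_d = 0.170749
Discount per step: exp(-r*dt) = 0.980199
Stock lattice S(k, j) with j the centered position index:
  k=0: S(0,+0) = 28.4900
  k=1: S(1,-1) = 25.2059; S(1,+0) = 28.4900; S(1,+1) = 32.2020
  k=2: S(2,-2) = 22.3004; S(2,-1) = 25.2059; S(2,+0) = 28.4900; S(2,+1) = 32.2020; S(2,+2) = 36.3976
Terminal payoffs V(N, j) = max(S_T - K, 0):
  V(2,-2) = 0.000000; V(2,-1) = 0.000000; V(2,+0) = 0.000000; V(2,+1) = 1.851970; V(2,+2) = 6.047574
Backward induction: V(k, j) = exp(-r*dt) * [p_u * V(k+1, j+1) + p_m * V(k+1, j) + p_d * V(k+1, j-1)]
  V(1,-1) = exp(-r*dt) * [p_u*0.000000 + p_m*0.000000 + p_d*0.000000] = 0.000000
  V(1,+0) = exp(-r*dt) * [p_u*1.851970 + p_m*0.000000 + p_d*0.000000] = 0.295139
  V(1,+1) = exp(-r*dt) * [p_u*6.047574 + p_m*1.851970 + p_d*0.000000] = 2.173970
  V(0,+0) = exp(-r*dt) * [p_u*2.173970 + p_m*0.295139 + p_d*0.000000] = 0.539317

Answer: Price = V(0,0) = 0.5393


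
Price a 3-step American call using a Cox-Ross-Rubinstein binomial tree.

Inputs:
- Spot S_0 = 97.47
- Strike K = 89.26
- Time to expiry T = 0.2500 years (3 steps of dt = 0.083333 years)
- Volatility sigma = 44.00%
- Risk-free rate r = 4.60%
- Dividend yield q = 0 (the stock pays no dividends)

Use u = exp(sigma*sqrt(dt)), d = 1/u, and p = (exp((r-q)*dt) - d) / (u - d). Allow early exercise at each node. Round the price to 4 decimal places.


Answer: Price = V(0,0) = 13.6287

Derivation:
dt = T/N = 0.083333
u = exp(sigma*sqrt(dt)) = 1.135436; d = 1/u = 0.880719
p = (exp((r-q)*dt) - d) / (u - d) = 0.483367
Discount per step: exp(-r*dt) = 0.996174
Stock lattice S(k, i) with i counting down-moves:
  k=0: S(0,0) = 97.4700
  k=1: S(1,0) = 110.6710; S(1,1) = 85.8436
  k=2: S(2,0) = 125.6599; S(2,1) = 97.4700; S(2,2) = 75.6041
  k=3: S(3,0) = 142.6788; S(3,1) = 110.6710; S(3,2) = 85.8436; S(3,3) = 66.5859
Terminal payoffs V(N, i) = max(S_T - K, 0):
  V(3,0) = 53.418781; V(3,1) = 21.410985; V(3,2) = 0.000000; V(3,3) = 0.000000
Backward induction: V(k, i) = exp(-r*dt) * [p * V(k+1, i) + (1-p) * V(k+1, i+1)]; then take max(V_cont, immediate exercise) for American.
  V(2,0) = exp(-r*dt) * [p*53.418781 + (1-p)*21.410985] = 36.741371; exercise = 36.399863; V(2,0) = max -> 36.741371
  V(2,1) = exp(-r*dt) * [p*21.410985 + (1-p)*0.000000] = 10.309758; exercise = 8.210000; V(2,1) = max -> 10.309758
  V(2,2) = exp(-r*dt) * [p*0.000000 + (1-p)*0.000000] = 0.000000; exercise = 0.000000; V(2,2) = max -> 0.000000
  V(1,0) = exp(-r*dt) * [p*36.741371 + (1-p)*10.309758] = 22.997590; exercise = 21.410985; V(1,0) = max -> 22.997590
  V(1,1) = exp(-r*dt) * [p*10.309758 + (1-p)*0.000000] = 4.964326; exercise = 0.000000; V(1,1) = max -> 4.964326
  V(0,0) = exp(-r*dt) * [p*22.997590 + (1-p)*4.964326] = 13.628659; exercise = 8.210000; V(0,0) = max -> 13.628659


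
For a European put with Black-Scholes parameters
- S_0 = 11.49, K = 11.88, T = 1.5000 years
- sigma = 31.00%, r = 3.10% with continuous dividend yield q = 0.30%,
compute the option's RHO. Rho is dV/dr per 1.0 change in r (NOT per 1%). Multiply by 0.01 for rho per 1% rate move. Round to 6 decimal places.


d1 = 0.2125413767; d2 = -0.1671295334
phi(d1) = 0.3900324058; exp(-qT) = 0.9955101098; exp(-rT) = 0.9545645606
N(-d2) = 0.5663659358
Rho = -K*T*exp(-rT)*N(-d2) = -11.8800 * 1.5000 * 0.9545645606 * 0.5663659358 = -9.634077

Answer: Rho = -9.634077


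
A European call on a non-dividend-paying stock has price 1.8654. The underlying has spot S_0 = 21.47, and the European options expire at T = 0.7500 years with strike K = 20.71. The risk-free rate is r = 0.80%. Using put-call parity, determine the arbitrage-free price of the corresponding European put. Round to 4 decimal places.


Answer: Put price = 0.9815

Derivation:
Put-call parity: C - P = S_0 * exp(-qT) - K * exp(-rT).
S_0 * exp(-qT) = 21.4700 * 1.00000000 = 21.47000000
K * exp(-rT) = 20.7100 * 0.99401796 = 20.58611204
P = C - S*exp(-qT) + K*exp(-rT)
P = 1.8654 - 21.47000000 + 20.58611204 = 0.9815


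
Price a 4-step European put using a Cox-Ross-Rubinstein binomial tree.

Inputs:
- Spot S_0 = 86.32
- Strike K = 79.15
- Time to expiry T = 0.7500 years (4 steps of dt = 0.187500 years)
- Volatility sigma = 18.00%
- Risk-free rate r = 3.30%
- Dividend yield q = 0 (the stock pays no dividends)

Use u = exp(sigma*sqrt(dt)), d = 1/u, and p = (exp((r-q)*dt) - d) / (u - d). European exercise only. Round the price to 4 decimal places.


Answer: Price = V(0,0) = 2.0095

Derivation:
dt = T/N = 0.187500
u = exp(sigma*sqrt(dt)) = 1.081060; d = 1/u = 0.925018
p = (exp((r-q)*dt) - d) / (u - d) = 0.520300
Discount per step: exp(-r*dt) = 0.993832
Stock lattice S(k, i) with i counting down-moves:
  k=0: S(0,0) = 86.3200
  k=1: S(1,0) = 93.3171; S(1,1) = 79.8475
  k=2: S(2,0) = 100.8814; S(2,1) = 86.3200; S(2,2) = 73.8604
  k=3: S(3,0) = 109.0589; S(3,1) = 93.3171; S(3,2) = 79.8475; S(3,3) = 68.3222
  k=4: S(4,0) = 117.8993; S(4,1) = 100.8814; S(4,2) = 86.3200; S(4,3) = 73.8604; S(4,4) = 63.1992
Terminal payoffs V(N, i) = max(K - S_T, 0):
  V(4,0) = 0.000000; V(4,1) = 0.000000; V(4,2) = 0.000000; V(4,3) = 5.289606; V(4,4) = 15.950766
Backward induction: V(k, i) = exp(-r*dt) * [p * V(k+1, i) + (1-p) * V(k+1, i+1)].
  V(3,0) = exp(-r*dt) * [p*0.000000 + (1-p)*0.000000] = 0.000000
  V(3,1) = exp(-r*dt) * [p*0.000000 + (1-p)*0.000000] = 0.000000
  V(3,2) = exp(-r*dt) * [p*0.000000 + (1-p)*5.289606] = 2.521773
  V(3,3) = exp(-r*dt) * [p*5.289606 + (1-p)*15.950766] = 10.339591
  V(2,0) = exp(-r*dt) * [p*0.000000 + (1-p)*0.000000] = 0.000000
  V(2,1) = exp(-r*dt) * [p*0.000000 + (1-p)*2.521773] = 1.202233
  V(2,2) = exp(-r*dt) * [p*2.521773 + (1-p)*10.339591] = 6.233293
  V(1,0) = exp(-r*dt) * [p*0.000000 + (1-p)*1.202233] = 0.573154
  V(1,1) = exp(-r*dt) * [p*1.202233 + (1-p)*6.233293] = 3.593330
  V(0,0) = exp(-r*dt) * [p*0.573154 + (1-p)*3.593330] = 2.009461


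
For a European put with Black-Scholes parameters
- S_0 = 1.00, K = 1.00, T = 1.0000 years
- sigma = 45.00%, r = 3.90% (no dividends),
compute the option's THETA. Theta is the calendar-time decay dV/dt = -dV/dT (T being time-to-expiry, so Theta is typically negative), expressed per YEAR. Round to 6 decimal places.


d1 = 0.3116666667; d2 = -0.1383333333
phi(d1) = 0.3800294274; exp(-qT) = 1.0000000000; exp(-rT) = 0.9617507091
Theta = -S*exp(-qT)*phi(d1)*sigma/(2*sqrt(T)) + r*K*exp(-rT)*N(-d2) - q*S*exp(-qT)*N(-d1)
N(-d1) = 0.3776469316; N(-d2) = 0.5550115087; sqrt(T) = 1.0000000000
Term 1 = -1.0000 * 1.0000000000 * 0.3800294274 * 0.4500 / (2 * 1.0000000000) = -0.0855066212
Term 2 = 0.0390 * 1.0000 * 0.9617507091 * 0.5550115087 = 0.0208175258
Term 3 = 0 (no dividend yield, q = 0)
Theta = -0.0855066212 + (0.0208175258) + (0.0000000000) = -0.064689

Answer: Theta = -0.064689


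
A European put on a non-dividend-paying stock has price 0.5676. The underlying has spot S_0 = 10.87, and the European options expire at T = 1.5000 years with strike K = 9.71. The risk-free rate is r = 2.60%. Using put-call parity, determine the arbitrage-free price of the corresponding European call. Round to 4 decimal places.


Put-call parity: C - P = S_0 * exp(-qT) - K * exp(-rT).
S_0 * exp(-qT) = 10.8700 * 1.00000000 = 10.87000000
K * exp(-rT) = 9.7100 * 0.96175071 = 9.33859939
C = P + S*exp(-qT) - K*exp(-rT)
C = 0.5676 + 10.87000000 - 9.33859939 = 2.0990

Answer: Call price = 2.0990


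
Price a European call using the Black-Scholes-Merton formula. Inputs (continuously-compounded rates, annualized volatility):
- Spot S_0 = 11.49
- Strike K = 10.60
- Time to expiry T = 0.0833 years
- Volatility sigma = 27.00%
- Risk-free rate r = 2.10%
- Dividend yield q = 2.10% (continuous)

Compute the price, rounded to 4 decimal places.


Answer: Price = 0.9553

Derivation:
d1 = (ln(S/K) + (r - q + 0.5*sigma^2) * T) / (sigma * sqrt(T)) = 1.07356503
d2 = d1 - sigma * sqrt(T) = 0.99563833
exp(-rT) = 0.99825223; exp(-qT) = 0.99825223
C = S_0 * exp(-qT) * N(d1) - K * exp(-rT) * N(d2)
N(d1) = 0.85849116; N(d2) = 0.84028705
C = 11.4900 * 0.99825223 * 0.85849116 - 10.6000 * 0.99825223 * 0.84028705 = 0.9553


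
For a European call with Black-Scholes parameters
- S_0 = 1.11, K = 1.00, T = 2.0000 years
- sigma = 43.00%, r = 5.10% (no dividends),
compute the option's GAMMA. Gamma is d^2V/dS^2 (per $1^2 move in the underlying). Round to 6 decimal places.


d1 = 0.6434014187; d2 = 0.0352895869
phi(d1) = 0.3243535268; exp(-qT) = 1.0000000000; exp(-rT) = 0.9030295517
Gamma = exp(-qT) * phi(d1) / (S * sigma * sqrt(T)) = 1.0000000000 * 0.3243535268 / (1.1100 * 0.4300 * 1.4142135624) = 0.480521

Answer: Gamma = 0.480521


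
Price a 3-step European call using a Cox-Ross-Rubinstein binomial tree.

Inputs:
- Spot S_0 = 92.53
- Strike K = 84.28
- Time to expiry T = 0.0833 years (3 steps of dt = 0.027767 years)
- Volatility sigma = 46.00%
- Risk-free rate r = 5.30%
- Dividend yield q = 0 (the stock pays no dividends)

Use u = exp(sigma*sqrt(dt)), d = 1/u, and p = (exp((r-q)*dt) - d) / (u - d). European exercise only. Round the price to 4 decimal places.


dt = T/N = 0.027767
u = exp(sigma*sqrt(dt)) = 1.079666; d = 1/u = 0.926213
p = (exp((r-q)*dt) - d) / (u - d) = 0.490444
Discount per step: exp(-r*dt) = 0.998529
Stock lattice S(k, i) with i counting down-moves:
  k=0: S(0,0) = 92.5300
  k=1: S(1,0) = 99.9015; S(1,1) = 85.7025
  k=2: S(2,0) = 107.8602; S(2,1) = 92.5300; S(2,2) = 79.3787
  k=3: S(3,0) = 116.4529; S(3,1) = 99.9015; S(3,2) = 85.7025; S(3,3) = 73.5216
Terminal payoffs V(N, i) = max(S_T - K, 0):
  V(3,0) = 32.172901; V(3,1) = 15.621455; V(3,2) = 1.422465; V(3,3) = 0.000000
Backward induction: V(k, i) = exp(-r*dt) * [p * V(k+1, i) + (1-p) * V(k+1, i+1)].
  V(2,0) = exp(-r*dt) * [p*32.172901 + (1-p)*15.621455] = 23.704099
  V(2,1) = exp(-r*dt) * [p*15.621455 + (1-p)*1.422465] = 8.373938
  V(2,2) = exp(-r*dt) * [p*1.422465 + (1-p)*0.000000] = 0.696613
  V(1,0) = exp(-r*dt) * [p*23.704099 + (1-p)*8.373938] = 15.869149
  V(1,1) = exp(-r*dt) * [p*8.373938 + (1-p)*0.696613] = 4.455348
  V(0,0) = exp(-r*dt) * [p*15.869149 + (1-p)*4.455348] = 10.038391

Answer: Price = V(0,0) = 10.0384
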